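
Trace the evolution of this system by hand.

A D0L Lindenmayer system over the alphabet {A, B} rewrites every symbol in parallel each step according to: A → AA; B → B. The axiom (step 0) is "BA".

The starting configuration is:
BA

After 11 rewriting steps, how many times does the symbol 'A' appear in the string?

gen 0: BA
gen 1: BAA
gen 2: BAAAA
gen 3: BAAAAAAAA
gen 4: BAAAAAAAAAAAAAAAA
gen 5: BAAAAAAAAAAAAAAAAAAAAAAAAAAAAAAAA
gen 6: BAAAAAAAAAAAAAAAAAAAAAAAAAAAAAAAAAAAAAAAAAAAAAAAAAAAAAAAAAAAAAAAA
gen 7: BAAAAAAAAAAAAAAAAAAAAAAAAAAAAAAAAAAAAAAAAAAAAAAAAAAAAAAAAA…AAAAAAAAAAAAAAAAAAAAAAAAAAAAAAAAAAAAAAAAAAAAAAAAAAAAAAAAAA  (len 129)
gen 8: BAAAAAAAAAAAAAAAAAAAAAAAAAAAAAAAAAAAAAAAAAAAAAAAAAAAAAAAAA…AAAAAAAAAAAAAAAAAAAAAAAAAAAAAAAAAAAAAAAAAAAAAAAAAAAAAAAAAA  (len 257)
gen 9: BAAAAAAAAAAAAAAAAAAAAAAAAAAAAAAAAAAAAAAAAAAAAAAAAAAAAAAAAA…AAAAAAAAAAAAAAAAAAAAAAAAAAAAAAAAAAAAAAAAAAAAAAAAAAAAAAAAAA  (len 513)
gen 10: BAAAAAAAAAAAAAAAAAAAAAAAAAAAAAAAAAAAAAAAAAAAAAAAAAAAAAAAAA…AAAAAAAAAAAAAAAAAAAAAAAAAAAAAAAAAAAAAAAAAAAAAAAAAAAAAAAAAA  (len 1025)
gen 11: BAAAAAAAAAAAAAAAAAAAAAAAAAAAAAAAAAAAAAAAAAAAAAAAAAAAAAAAAA…AAAAAAAAAAAAAAAAAAAAAAAAAAAAAAAAAAAAAAAAAAAAAAAAAAAAAAAAAA  (len 2049)

2048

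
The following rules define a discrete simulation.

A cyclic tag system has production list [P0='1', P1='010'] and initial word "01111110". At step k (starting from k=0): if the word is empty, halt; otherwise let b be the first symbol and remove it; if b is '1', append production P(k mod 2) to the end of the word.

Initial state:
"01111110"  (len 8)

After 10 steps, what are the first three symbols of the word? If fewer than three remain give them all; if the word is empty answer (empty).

t=0: "01111110"  (len 8)
t=1: "1111110"  (len 7)
t=2: "111110010"  (len 9)
t=3: "111100101"  (len 9)
t=4: "11100101010"  (len 11)
t=5: "11001010101"  (len 11)
t=6: "1001010101010"  (len 13)
t=7: "0010101010101"  (len 13)
t=8: "010101010101"  (len 12)
t=9: "10101010101"  (len 11)
t=10: "0101010101010"  (len 13)

010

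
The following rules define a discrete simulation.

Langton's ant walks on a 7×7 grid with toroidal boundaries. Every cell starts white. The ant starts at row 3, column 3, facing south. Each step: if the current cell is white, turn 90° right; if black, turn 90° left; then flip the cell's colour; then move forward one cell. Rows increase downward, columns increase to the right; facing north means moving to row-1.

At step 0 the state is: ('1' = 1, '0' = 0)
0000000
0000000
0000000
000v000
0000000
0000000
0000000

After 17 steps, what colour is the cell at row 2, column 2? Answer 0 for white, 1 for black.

1

k=0  0000000
0000000
0000000
000v000
0000000
0000000
0000000
k=1  0000000
0000000
0000000
00<1000
0000000
0000000
0000000
k=2  0000000
0000000
00^0000
0011000
0000000
0000000
0000000
k=3  0000000
0000000
001>000
0011000
0000000
0000000
0000000
k=4  0000000
0000000
0011000
001v000
0000000
0000000
0000000
k=5  0000000
0000000
0011000
0010>00
0000000
0000000
0000000
k=6  0000000
0000000
0011000
0010100
0000v00
0000000
0000000
k=7  0000000
0000000
0011000
0010100
000<100
0000000
0000000
k=8  0000000
0000000
0011000
001^100
0001100
0000000
0000000
k=9  0000000
0000000
0011000
0011>00
0001100
0000000
0000000
k=10  0000000
0000000
0011^00
0011000
0001100
0000000
0000000
k=11  0000000
0000000
00111>0
0011000
0001100
0000000
0000000
k=12  0000000
0000000
0011110
00110v0
0001100
0000000
0000000
k=13  0000000
0000000
0011110
0011<10
0001100
0000000
0000000
k=14  0000000
0000000
0011^10
0011110
0001100
0000000
0000000
k=15  0000000
0000000
001<010
0011110
0001100
0000000
0000000
k=16  0000000
0000000
0010010
001v110
0001100
0000000
0000000
k=17  0000000
0000000
0010010
0010>10
0001100
0000000
0000000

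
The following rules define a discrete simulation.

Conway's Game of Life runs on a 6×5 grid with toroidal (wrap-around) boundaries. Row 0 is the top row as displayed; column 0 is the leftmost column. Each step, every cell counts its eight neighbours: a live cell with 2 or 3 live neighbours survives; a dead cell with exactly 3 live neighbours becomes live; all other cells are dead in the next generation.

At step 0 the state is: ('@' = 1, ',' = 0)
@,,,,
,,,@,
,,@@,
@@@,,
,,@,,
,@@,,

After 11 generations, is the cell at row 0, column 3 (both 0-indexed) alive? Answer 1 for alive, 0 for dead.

1

gen 0: @,,,,
,,,@,
,,@@,
@@@,,
,,@,,
,@@,,
gen 1: ,@@,,
,,@@@
,,,@@
,,,,,
@,,@,
,@@,,
gen 2: @,,,,
@@,,@
,,@,@
,,,@,
,@@,,
@,,@,
gen 3: ,,,,,
,@,@@
,@@,@
,@,@,
,@@@@
@,@,@
gen 4: ,@@,,
,@,@@
,@,,@
,,,,,
,,,,,
@,@,@
gen 5: ,,,,,
,@,@@
,,@@@
,,,,,
,,,,,
@,@@,
gen 6: @@,,,
@,,,@
@,@,@
,,,@,
,,,,,
,,,,,
gen 7: @@,,@
,,,@,
@@,,,
,,,@@
,,,,,
,,,,,
gen 8: @,,,@
,,@,,
@,@@,
@,,,@
,,,,,
@,,,,
gen 9: @@,,@
@,@,,
@,@@,
@@,@@
@,,,@
@,,,@
gen 10: ,,,@,
,,@,,
,,,,,
,,,,,
,,,,,
,,,@,
gen 11: ,,@@,
,,,,,
,,,,,
,,,,,
,,,,,
,,,,,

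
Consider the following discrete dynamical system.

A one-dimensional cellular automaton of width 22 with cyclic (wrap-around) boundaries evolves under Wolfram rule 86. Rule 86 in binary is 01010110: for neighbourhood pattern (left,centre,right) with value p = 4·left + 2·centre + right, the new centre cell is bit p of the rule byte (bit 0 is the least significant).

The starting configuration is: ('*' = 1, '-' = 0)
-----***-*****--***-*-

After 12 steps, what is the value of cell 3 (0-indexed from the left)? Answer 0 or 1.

1

0) -----***-*****--***-*-
1) ----*--*-----***--*-**
2) *--******---*--****--*
3) ***-----**-****---***-
4) --**---*-*----**-*--*-
5) -*-**-**-**--*-*-*****
6) -*--*--*--****-*-----*
7) -*********---*-**---**
8) ---------**-**--**-*-*
9) *-------*-*--***-*-*-*
10) **-----**-***--*-*-*--
11) -**---*-*---****-*-***
12) --**-**-**-*---*-*---*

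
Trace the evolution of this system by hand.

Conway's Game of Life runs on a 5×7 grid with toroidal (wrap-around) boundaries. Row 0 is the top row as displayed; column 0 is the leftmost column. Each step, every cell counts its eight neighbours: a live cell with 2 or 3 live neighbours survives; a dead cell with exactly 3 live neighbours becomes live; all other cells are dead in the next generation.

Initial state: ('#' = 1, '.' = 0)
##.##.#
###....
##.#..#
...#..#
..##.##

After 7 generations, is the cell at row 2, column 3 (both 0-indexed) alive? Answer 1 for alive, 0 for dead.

1

step 0: ##.##.#
###....
##.#..#
...#..#
..##.##
step 1: ....#..
....##.
...#..#
.#.#...
.#.....
step 2: ....##.
...###.
..##.#.
#......
..#....
step 3: .....#.
..#...#
..##.##
.###...
.......
step 4: .......
..###.#
#...###
.#.##..
..#....
step 5: ..#....
#..##.#
##....#
#####.#
..##...
step 6: .##.#..
..##.##
.......
....###
#...#..
step 7: ###.#.#
.#####.
...#...
....###
##..#.#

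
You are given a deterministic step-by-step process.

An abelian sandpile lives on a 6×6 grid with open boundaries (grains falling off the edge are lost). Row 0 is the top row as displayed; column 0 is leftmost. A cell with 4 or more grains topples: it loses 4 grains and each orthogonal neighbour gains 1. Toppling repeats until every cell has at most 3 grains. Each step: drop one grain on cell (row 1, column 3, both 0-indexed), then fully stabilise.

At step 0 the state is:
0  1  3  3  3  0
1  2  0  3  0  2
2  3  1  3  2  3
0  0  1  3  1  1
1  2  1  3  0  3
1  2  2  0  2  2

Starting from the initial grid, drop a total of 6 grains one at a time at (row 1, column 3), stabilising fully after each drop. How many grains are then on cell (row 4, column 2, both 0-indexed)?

2

gen 0: 0  1  3  3  3  0
1  2  0  3  0  2
2  3  1  3  2  3
0  0  1  3  1  1
1  2  1  3  0  3
1  2  2  0  2  2
gen 1: 0  2  0  2  0  1
1  2  2  2  2  2
2  3  2  1  3  3
0  0  2  1  2  1
1  2  2  0  1  3
1  2  2  1  2  2
gen 2: 0  2  0  2  0  1
1  2  2  3  2  2
2  3  2  1  3  3
0  0  2  1  2  1
1  2  2  0  1  3
1  2  2  1  2  2
gen 3: 0  2  0  3  0  1
1  2  3  0  3  2
2  3  2  2  3  3
0  0  2  1  2  1
1  2  2  0  1  3
1  2  2  1  2  2
gen 4: 0  2  0  3  0  1
1  2  3  1  3  2
2  3  2  2  3  3
0  0  2  1  2  1
1  2  2  0  1  3
1  2  2  1  2  2
gen 5: 0  2  0  3  0  1
1  2  3  2  3  2
2  3  2  2  3  3
0  0  2  1  2  1
1  2  2  0  1  3
1  2  2  1  2  2
gen 6: 0  2  0  3  0  1
1  2  3  3  3  2
2  3  2  2  3  3
0  0  2  1  2  1
1  2  2  0  1  3
1  2  2  1  2  2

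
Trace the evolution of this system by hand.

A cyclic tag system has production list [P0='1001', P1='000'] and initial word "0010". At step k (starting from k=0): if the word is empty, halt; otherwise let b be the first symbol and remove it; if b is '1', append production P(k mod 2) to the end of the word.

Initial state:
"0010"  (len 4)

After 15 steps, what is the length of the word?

k=0  "0010"  (len 4)
k=1  "010"  (len 3)
k=2  "10"  (len 2)
k=3  "01001"  (len 5)
k=4  "1001"  (len 4)
k=5  "0011001"  (len 7)
k=6  "011001"  (len 6)
k=7  "11001"  (len 5)
k=8  "1001000"  (len 7)
k=9  "0010001001"  (len 10)
k=10  "010001001"  (len 9)
k=11  "10001001"  (len 8)
k=12  "0001001000"  (len 10)
k=13  "001001000"  (len 9)
k=14  "01001000"  (len 8)
k=15  "1001000"  (len 7)

7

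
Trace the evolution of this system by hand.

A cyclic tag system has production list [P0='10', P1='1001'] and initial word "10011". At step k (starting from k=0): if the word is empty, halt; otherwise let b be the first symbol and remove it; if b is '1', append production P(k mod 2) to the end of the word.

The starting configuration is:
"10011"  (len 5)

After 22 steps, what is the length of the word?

[0] "10011"  (len 5)
[1] "001110"  (len 6)
[2] "01110"  (len 5)
[3] "1110"  (len 4)
[4] "1101001"  (len 7)
[5] "10100110"  (len 8)
[6] "01001101001"  (len 11)
[7] "1001101001"  (len 10)
[8] "0011010011001"  (len 13)
[9] "011010011001"  (len 12)
[10] "11010011001"  (len 11)
[11] "101001100110"  (len 12)
[12] "010011001101001"  (len 15)
[13] "10011001101001"  (len 14)
[14] "00110011010011001"  (len 17)
[15] "0110011010011001"  (len 16)
[16] "110011010011001"  (len 15)
[17] "1001101001100110"  (len 16)
[18] "0011010011001101001"  (len 19)
[19] "011010011001101001"  (len 18)
[20] "11010011001101001"  (len 17)
[21] "101001100110100110"  (len 18)
[22] "010011001101001101001"  (len 21)

21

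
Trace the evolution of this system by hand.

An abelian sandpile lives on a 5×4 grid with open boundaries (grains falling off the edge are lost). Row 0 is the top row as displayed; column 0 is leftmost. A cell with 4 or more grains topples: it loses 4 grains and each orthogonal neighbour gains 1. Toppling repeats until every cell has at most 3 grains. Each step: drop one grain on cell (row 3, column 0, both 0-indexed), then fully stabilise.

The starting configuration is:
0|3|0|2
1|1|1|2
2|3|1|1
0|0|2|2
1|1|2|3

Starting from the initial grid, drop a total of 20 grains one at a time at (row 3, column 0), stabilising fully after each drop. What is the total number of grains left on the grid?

0) 0|3|0|2
1|1|1|2
2|3|1|1
0|0|2|2
1|1|2|3
1) 0|3|0|2
1|1|1|2
2|3|1|1
1|0|2|2
1|1|2|3
2) 0|3|0|2
1|1|1|2
2|3|1|1
2|0|2|2
1|1|2|3
3) 0|3|0|2
1|1|1|2
2|3|1|1
3|0|2|2
1|1|2|3
4) 0|3|0|2
1|1|1|2
3|3|1|1
0|1|2|2
2|1|2|3
5) 0|3|0|2
1|1|1|2
3|3|1|1
1|1|2|2
2|1|2|3
6) 0|3|0|2
1|1|1|2
3|3|1|1
2|1|2|2
2|1|2|3
7) 0|3|0|2
1|1|1|2
3|3|1|1
3|1|2|2
2|1|2|3
8) 0|3|0|2
2|2|1|2
1|0|2|1
1|3|2|2
3|1|2|3
9) 0|3|0|2
2|2|1|2
1|0|2|1
2|3|2|2
3|1|2|3
10) 0|3|0|2
2|2|1|2
1|0|2|1
3|3|2|2
3|1|2|3
11) 0|3|0|2
2|2|1|2
2|1|2|1
2|0|3|2
0|3|2|3
12) 0|3|0|2
2|2|1|2
2|1|2|1
3|0|3|2
0|3|2|3
13) 0|3|0|2
2|2|1|2
3|1|2|1
0|1|3|2
1|3|2|3
14) 0|3|0|2
2|2|1|2
3|1|2|1
1|1|3|2
1|3|2|3
15) 0|3|0|2
2|2|1|2
3|1|2|1
2|1|3|2
1|3|2|3
16) 0|3|0|2
2|2|1|2
3|1|2|1
3|1|3|2
1|3|2|3
17) 0|3|0|2
3|2|1|2
0|2|2|1
1|2|3|2
2|3|2|3
18) 0|3|0|2
3|2|1|2
0|2|2|1
2|2|3|2
2|3|2|3
19) 0|3|0|2
3|2|1|2
0|2|2|1
3|2|3|2
2|3|2|3
20) 0|3|0|2
3|2|1|2
1|2|2|1
0|3|3|2
3|3|2|3

38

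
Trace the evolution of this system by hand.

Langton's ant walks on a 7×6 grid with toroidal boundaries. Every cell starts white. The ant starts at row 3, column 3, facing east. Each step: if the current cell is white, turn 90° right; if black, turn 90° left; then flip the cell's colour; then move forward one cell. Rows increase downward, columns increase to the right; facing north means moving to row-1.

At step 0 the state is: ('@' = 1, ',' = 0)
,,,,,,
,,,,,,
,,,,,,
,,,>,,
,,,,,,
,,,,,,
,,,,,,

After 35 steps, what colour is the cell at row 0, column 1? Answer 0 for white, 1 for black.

1

gen 0: ,,,,,,
,,,,,,
,,,,,,
,,,>,,
,,,,,,
,,,,,,
,,,,,,
gen 1: ,,,,,,
,,,,,,
,,,,,,
,,,@,,
,,,v,,
,,,,,,
,,,,,,
gen 2: ,,,,,,
,,,,,,
,,,,,,
,,,@,,
,,<@,,
,,,,,,
,,,,,,
gen 3: ,,,,,,
,,,,,,
,,,,,,
,,^@,,
,,@@,,
,,,,,,
,,,,,,
gen 4: ,,,,,,
,,,,,,
,,,,,,
,,@>,,
,,@@,,
,,,,,,
,,,,,,
gen 5: ,,,,,,
,,,,,,
,,,^,,
,,@,,,
,,@@,,
,,,,,,
,,,,,,
gen 6: ,,,,,,
,,,,,,
,,,@>,
,,@,,,
,,@@,,
,,,,,,
,,,,,,
gen 7: ,,,,,,
,,,,,,
,,,@@,
,,@,v,
,,@@,,
,,,,,,
,,,,,,
gen 8: ,,,,,,
,,,,,,
,,,@@,
,,@<@,
,,@@,,
,,,,,,
,,,,,,
gen 9: ,,,,,,
,,,,,,
,,,^@,
,,@@@,
,,@@,,
,,,,,,
,,,,,,
gen 10: ,,,,,,
,,,,,,
,,<,@,
,,@@@,
,,@@,,
,,,,,,
,,,,,,
gen 11: ,,,,,,
,,^,,,
,,@,@,
,,@@@,
,,@@,,
,,,,,,
,,,,,,
gen 12: ,,,,,,
,,@>,,
,,@,@,
,,@@@,
,,@@,,
,,,,,,
,,,,,,
gen 13: ,,,,,,
,,@@,,
,,@v@,
,,@@@,
,,@@,,
,,,,,,
,,,,,,
gen 14: ,,,,,,
,,@@,,
,,<@@,
,,@@@,
,,@@,,
,,,,,,
,,,,,,
gen 15: ,,,,,,
,,@@,,
,,,@@,
,,v@@,
,,@@,,
,,,,,,
,,,,,,
gen 16: ,,,,,,
,,@@,,
,,,@@,
,,,>@,
,,@@,,
,,,,,,
,,,,,,
gen 17: ,,,,,,
,,@@,,
,,,^@,
,,,,@,
,,@@,,
,,,,,,
,,,,,,
gen 18: ,,,,,,
,,@@,,
,,<,@,
,,,,@,
,,@@,,
,,,,,,
,,,,,,
gen 19: ,,,,,,
,,^@,,
,,@,@,
,,,,@,
,,@@,,
,,,,,,
,,,,,,
gen 20: ,,,,,,
,<,@,,
,,@,@,
,,,,@,
,,@@,,
,,,,,,
,,,,,,
gen 21: ,^,,,,
,@,@,,
,,@,@,
,,,,@,
,,@@,,
,,,,,,
,,,,,,
gen 22: ,@>,,,
,@,@,,
,,@,@,
,,,,@,
,,@@,,
,,,,,,
,,,,,,
gen 23: ,@@,,,
,@v@,,
,,@,@,
,,,,@,
,,@@,,
,,,,,,
,,,,,,
gen 24: ,@@,,,
,<@@,,
,,@,@,
,,,,@,
,,@@,,
,,,,,,
,,,,,,
gen 25: ,@@,,,
,,@@,,
,v@,@,
,,,,@,
,,@@,,
,,,,,,
,,,,,,
gen 26: ,@@,,,
,,@@,,
<@@,@,
,,,,@,
,,@@,,
,,,,,,
,,,,,,
gen 27: ,@@,,,
^,@@,,
@@@,@,
,,,,@,
,,@@,,
,,,,,,
,,,,,,
gen 28: ,@@,,,
@>@@,,
@@@,@,
,,,,@,
,,@@,,
,,,,,,
,,,,,,
gen 29: ,@@,,,
@@@@,,
@v@,@,
,,,,@,
,,@@,,
,,,,,,
,,,,,,
gen 30: ,@@,,,
@@@@,,
@,>,@,
,,,,@,
,,@@,,
,,,,,,
,,,,,,
gen 31: ,@@,,,
@@^@,,
@,,,@,
,,,,@,
,,@@,,
,,,,,,
,,,,,,
gen 32: ,@@,,,
@<,@,,
@,,,@,
,,,,@,
,,@@,,
,,,,,,
,,,,,,
gen 33: ,@@,,,
@,,@,,
@v,,@,
,,,,@,
,,@@,,
,,,,,,
,,,,,,
gen 34: ,@@,,,
@,,@,,
<@,,@,
,,,,@,
,,@@,,
,,,,,,
,,,,,,
gen 35: ,@@,,,
@,,@,,
,@,,@,
v,,,@,
,,@@,,
,,,,,,
,,,,,,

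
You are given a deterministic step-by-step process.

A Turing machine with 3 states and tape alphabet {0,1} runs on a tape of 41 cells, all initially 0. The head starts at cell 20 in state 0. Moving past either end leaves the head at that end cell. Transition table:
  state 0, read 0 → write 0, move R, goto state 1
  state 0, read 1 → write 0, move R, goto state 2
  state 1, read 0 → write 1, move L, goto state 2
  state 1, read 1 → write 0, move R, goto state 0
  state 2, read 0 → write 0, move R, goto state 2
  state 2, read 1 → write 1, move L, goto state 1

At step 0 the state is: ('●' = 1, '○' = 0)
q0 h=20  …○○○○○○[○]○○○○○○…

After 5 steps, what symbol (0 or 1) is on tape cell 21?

t=0: q0 h=20  …○○○○○○[○]○○○○○○…
t=1: q1 h=21  …○○○○○○[○]○○○○○○…
t=2: q2 h=20  …○○○○○○[○]●○○○○○…
t=3: q2 h=21  …○○○○○○[●]○○○○○○…
t=4: q1 h=20  …○○○○○○[○]●○○○○○…
t=5: q2 h=19  …○○○○○○[○]●●○○○○…

1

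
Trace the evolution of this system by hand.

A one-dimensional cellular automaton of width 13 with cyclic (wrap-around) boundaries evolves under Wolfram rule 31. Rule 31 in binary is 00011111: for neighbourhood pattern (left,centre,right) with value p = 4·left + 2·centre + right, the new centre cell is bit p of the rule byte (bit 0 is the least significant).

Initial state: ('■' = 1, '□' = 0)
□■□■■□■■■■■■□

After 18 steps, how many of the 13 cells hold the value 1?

[0] □■□■■□■■■■■■□
[1] ■■□■□□■□□□□□■
[2] □□□■■■■■■■■■■
[3] ■■■■□□□□□□□□□
[4] ■□□□■■■■■■■■■
[5] □■■■■□□□□□□□□
[6] ■■□□□■■■■■■■■
[7] □□■■■■□□□□□□□
[8] ■■■□□□■■■■■■■
[9] □□□■■■■□□□□□□
[10] ■■■■□□□■■■■■■
[11] □□□□■■■■□□□□□
[12] ■■■■■□□□■■■■■
[13] □□□□□■■■■□□□□
[14] ■■■■■■□□□■■■■
[15] □□□□□□■■■■□□□
[16] ■■■■■■■□□□■■■
[17] □□□□□□□■■■■□□
[18] ■■■■■■■■□□□■■

10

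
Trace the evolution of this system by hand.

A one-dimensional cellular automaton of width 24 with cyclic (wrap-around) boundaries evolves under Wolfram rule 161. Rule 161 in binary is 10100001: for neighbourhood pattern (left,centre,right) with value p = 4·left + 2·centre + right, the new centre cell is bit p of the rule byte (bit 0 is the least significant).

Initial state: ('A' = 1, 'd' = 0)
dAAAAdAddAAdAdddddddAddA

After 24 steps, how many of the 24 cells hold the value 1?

13

[0] dAAAAdAddAAdAdddddddAddA
[1] AdAAdAdddddAddAAAAAddddd
[2] dAddAddAAAdddddAAAddAAAd
[3] ddddddddAddAAAddAddddAdd
[4] AAAAAAAdddddAdddddAAdddA
[5] AAAAAAddAAAdddAAAddddAdd
[6] dAAAAddddAddAddAddAAdddd
[7] ddAAddAAdddddddddddddAAA
[8] dddddddddAAAAAAAAAAAddAd
[9] AAAAAAAAddAAAAAAAAAddddd
[10] dAAAAAAddddAAAAAAAddAAAd
[11] ddAAAAddAAddAAAAAddddAdd
[12] AddAAddddddddAAAddAAdddA
[13] ddddddAAAAAAddAddddddAdd
[14] AAAAAddAAAAdddddAAAAdddA
[15] AAAAddddAAddAAAddAAddAdd
[16] dAAddAAddddddAdddddddddd
[17] ddddddddAAAAdddAAAAAAAAA
[18] dAAAAAAddAAddAddAAAAAAAd
[19] ddAAAAdddddddddddAAAAAdd
[20] AddAAddAAAAAAAAAddAAAddA
[21] ddddddddAAAAAAAddddAdddd
[22] AAAAAAAddAAAAAddAAdddAAA
[23] AAAAAAddddAAAddddddAddAA
[24] AAAAAddAAddAddAAAAdddddA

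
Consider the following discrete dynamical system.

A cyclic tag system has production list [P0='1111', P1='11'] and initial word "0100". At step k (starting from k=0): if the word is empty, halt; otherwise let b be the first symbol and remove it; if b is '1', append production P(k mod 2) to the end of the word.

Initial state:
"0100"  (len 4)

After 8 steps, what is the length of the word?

10

step 0: "0100"  (len 4)
step 1: "100"  (len 3)
step 2: "0011"  (len 4)
step 3: "011"  (len 3)
step 4: "11"  (len 2)
step 5: "11111"  (len 5)
step 6: "111111"  (len 6)
step 7: "111111111"  (len 9)
step 8: "1111111111"  (len 10)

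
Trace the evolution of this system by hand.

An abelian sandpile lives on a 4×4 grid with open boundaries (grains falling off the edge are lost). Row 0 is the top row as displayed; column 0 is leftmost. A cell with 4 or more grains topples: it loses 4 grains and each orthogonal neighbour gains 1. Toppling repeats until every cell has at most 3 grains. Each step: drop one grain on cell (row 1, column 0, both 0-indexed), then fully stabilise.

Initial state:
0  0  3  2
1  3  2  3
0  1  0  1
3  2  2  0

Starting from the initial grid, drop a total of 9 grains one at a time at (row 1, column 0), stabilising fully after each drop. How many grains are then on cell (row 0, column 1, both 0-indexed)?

[0] 0  0  3  2
1  3  2  3
0  1  0  1
3  2  2  0
[1] 0  0  3  2
2  3  2  3
0  1  0  1
3  2  2  0
[2] 0  0  3  2
3  3  2  3
0  1  0  1
3  2  2  0
[3] 1  1  3  2
1  0  3  3
1  2  0  1
3  2  2  0
[4] 1  1  3  2
2  0  3  3
1  2  0  1
3  2  2  0
[5] 1  1  3  2
3  0  3  3
1  2  0  1
3  2  2  0
[6] 2  1  3  2
0  1  3  3
2  2  0  1
3  2  2  0
[7] 2  1  3  2
1  1  3  3
2  2  0  1
3  2  2  0
[8] 2  1  3  2
2  1  3  3
2  2  0  1
3  2  2  0
[9] 2  1  3  2
3  1  3  3
2  2  0  1
3  2  2  0

1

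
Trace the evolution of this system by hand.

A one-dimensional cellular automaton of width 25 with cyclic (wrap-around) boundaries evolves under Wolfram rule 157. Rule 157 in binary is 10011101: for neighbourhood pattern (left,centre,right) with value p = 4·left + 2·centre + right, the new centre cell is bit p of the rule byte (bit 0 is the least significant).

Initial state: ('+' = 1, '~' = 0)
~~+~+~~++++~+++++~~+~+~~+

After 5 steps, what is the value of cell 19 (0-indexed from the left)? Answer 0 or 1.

k=0  ~~+~+~~++++~+++++~~+~+~~+
k=1  +~+~++~+++~~++++~+~+~++~+
k=2  ~~+~+~~++~+~+++~~+~+~+~~+
k=3  +~+~++~+~~+~++~+~+~+~++~+
k=4  ~~+~+~~++~+~+~~+~+~+~+~~+
k=5  +~+~++~+~~+~++~+~+~+~++~+

1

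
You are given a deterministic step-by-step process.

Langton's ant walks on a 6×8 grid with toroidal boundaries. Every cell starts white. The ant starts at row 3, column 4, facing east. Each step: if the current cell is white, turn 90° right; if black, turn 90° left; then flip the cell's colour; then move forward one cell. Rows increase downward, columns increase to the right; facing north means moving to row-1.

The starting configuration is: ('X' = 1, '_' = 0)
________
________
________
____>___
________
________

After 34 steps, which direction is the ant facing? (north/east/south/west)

west

step 0: ________
________
________
____>___
________
________
step 1: ________
________
________
____X___
____v___
________
step 2: ________
________
________
____X___
___<X___
________
step 3: ________
________
________
___^X___
___XX___
________
step 4: ________
________
________
___X>___
___XX___
________
step 5: ________
________
____^___
___X____
___XX___
________
step 6: ________
________
____X>__
___X____
___XX___
________
step 7: ________
________
____XX__
___X_v__
___XX___
________
step 8: ________
________
____XX__
___X<X__
___XX___
________
step 9: ________
________
____^X__
___XXX__
___XX___
________
step 10: ________
________
___<_X__
___XXX__
___XX___
________
step 11: ________
___^____
___X_X__
___XXX__
___XX___
________
step 12: ________
___X>___
___X_X__
___XXX__
___XX___
________
step 13: ________
___XX___
___XvX__
___XXX__
___XX___
________
step 14: ________
___XX___
___<XX__
___XXX__
___XX___
________
step 15: ________
___XX___
____XX__
___vXX__
___XX___
________
step 16: ________
___XX___
____XX__
____>X__
___XX___
________
step 17: ________
___XX___
____^X__
_____X__
___XX___
________
step 18: ________
___XX___
___<_X__
_____X__
___XX___
________
step 19: ________
___^X___
___X_X__
_____X__
___XX___
________
step 20: ________
__<_X___
___X_X__
_____X__
___XX___
________
step 21: __^_____
__X_X___
___X_X__
_____X__
___XX___
________
step 22: __X>____
__X_X___
___X_X__
_____X__
___XX___
________
step 23: __XX____
__XvX___
___X_X__
_____X__
___XX___
________
step 24: __XX____
__<XX___
___X_X__
_____X__
___XX___
________
step 25: __XX____
___XX___
__vX_X__
_____X__
___XX___
________
step 26: __XX____
___XX___
_<XX_X__
_____X__
___XX___
________
step 27: __XX____
_^_XX___
_XXX_X__
_____X__
___XX___
________
step 28: __XX____
_X>XX___
_XXX_X__
_____X__
___XX___
________
step 29: __XX____
_XXXX___
_XvX_X__
_____X__
___XX___
________
step 30: __XX____
_XXXX___
_X_>_X__
_____X__
___XX___
________
step 31: __XX____
_XX^X___
_X___X__
_____X__
___XX___
________
step 32: __XX____
_X<_X___
_X___X__
_____X__
___XX___
________
step 33: __XX____
_X__X___
_Xv__X__
_____X__
___XX___
________
step 34: __XX____
_X__X___
_<X__X__
_____X__
___XX___
________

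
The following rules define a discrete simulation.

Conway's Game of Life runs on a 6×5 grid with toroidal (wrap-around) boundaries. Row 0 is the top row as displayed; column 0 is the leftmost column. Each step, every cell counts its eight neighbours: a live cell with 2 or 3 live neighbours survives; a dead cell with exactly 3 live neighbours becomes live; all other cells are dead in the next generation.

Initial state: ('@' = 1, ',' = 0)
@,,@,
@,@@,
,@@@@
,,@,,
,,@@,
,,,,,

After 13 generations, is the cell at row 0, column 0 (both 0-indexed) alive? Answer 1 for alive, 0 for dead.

1

step 0: @,,@,
@,@@,
,@@@@
,,@,,
,,@@,
,,,,,
step 1: ,@@@,
@,,,,
@,,,@
,,,,@
,,@@,
,,@@@
step 2: @@,,,
@,@@,
@,,,@
@,,,@
,,@,,
,,,,@
step 3: @@@@,
,,@@,
,,,,,
@@,@@
@,,@@
@@,,,
step 4: @,,@,
,,,@@
@@,,,
,@@@,
,,,@,
,,,,,
step 5: ,,,@,
,@@@,
@@,,,
@@,@@
,,,@,
,,,,@
step 6: ,,,@@
@@,@@
,,,,,
,@,@,
,,@@,
,,,@@
step 7: ,,,,,
@,@@,
,@,@,
,,,@,
,,,,,
,,,,,
step 8: ,,,,,
,@@@@
,@,@,
,,@,,
,,,,,
,,,,,
step 9: ,,@@,
@@,@@
@@,,@
,,@,,
,,,,,
,,,,,
step 10: @@@@,
,,,,,
,,,,,
@@,,,
,,,,,
,,,,,
step 11: ,@@,,
,@@,,
,,,,,
,,,,,
,,,,,
,@@,,
step 12: @,,@,
,@@,,
,,,,,
,,,,,
,,,,,
,@@,,
step 13: @,,@,
,@@,,
,,,,,
,,,,,
,,,,,
,@@,,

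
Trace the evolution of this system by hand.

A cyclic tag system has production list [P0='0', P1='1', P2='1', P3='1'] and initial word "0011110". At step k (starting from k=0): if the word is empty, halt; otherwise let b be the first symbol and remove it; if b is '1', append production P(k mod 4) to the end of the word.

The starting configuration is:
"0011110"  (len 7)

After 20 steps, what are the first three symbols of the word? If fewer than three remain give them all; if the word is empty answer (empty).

k=0  "0011110"  (len 7)
k=1  "011110"  (len 6)
k=2  "11110"  (len 5)
k=3  "11101"  (len 5)
k=4  "11011"  (len 5)
k=5  "10110"  (len 5)
k=6  "01101"  (len 5)
k=7  "1101"  (len 4)
k=8  "1011"  (len 4)
k=9  "0110"  (len 4)
k=10  "110"  (len 3)
k=11  "101"  (len 3)
k=12  "011"  (len 3)
k=13  "11"  (len 2)
k=14  "11"  (len 2)
k=15  "11"  (len 2)
k=16  "11"  (len 2)
k=17  "10"  (len 2)
k=18  "01"  (len 2)
k=19  "1"  (len 1)
k=20  "1"  (len 1)

1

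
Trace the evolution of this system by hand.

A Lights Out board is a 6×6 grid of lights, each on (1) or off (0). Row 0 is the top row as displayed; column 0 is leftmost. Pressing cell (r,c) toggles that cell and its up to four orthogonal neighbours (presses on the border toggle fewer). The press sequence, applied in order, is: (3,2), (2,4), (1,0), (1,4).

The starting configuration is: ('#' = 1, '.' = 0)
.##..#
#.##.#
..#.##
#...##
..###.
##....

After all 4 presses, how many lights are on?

19

0) .##..#
#.##.#
..#.##
#...##
..###.
##....
1) .##..#
#.##.#
....##
######
...##.
##....
2) .##..#
#.####
...#..
####.#
...##.
##....
3) ###..#
.#####
#..#..
####.#
...##.
##....
4) ###.##
.##...
#..##.
####.#
...##.
##....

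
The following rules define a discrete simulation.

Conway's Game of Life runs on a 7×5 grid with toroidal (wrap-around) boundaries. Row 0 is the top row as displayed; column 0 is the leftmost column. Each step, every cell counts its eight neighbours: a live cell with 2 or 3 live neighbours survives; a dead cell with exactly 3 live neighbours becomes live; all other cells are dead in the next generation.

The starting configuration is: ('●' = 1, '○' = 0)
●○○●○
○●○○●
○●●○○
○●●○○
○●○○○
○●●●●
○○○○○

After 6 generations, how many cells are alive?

t=0: ●○○●○
○●○○●
○●●○○
○●●○○
○●○○○
○●●●●
○○○○○
t=1: ●○○○●
○●○●●
○○○●○
●○○○○
○○○○○
●●●●○
●●○○○
t=2: ○○●●○
○○●●○
●○●●○
○○○○○
●○●○●
●○●○●
○○○●○
t=3: ○○○○●
○○○○○
○●●●●
●○●○○
●○○○●
●○●○○
○●○○○
t=4: ○○○○○
●○●○●
●●●●●
○○●○○
●○○●●
●○○○●
●●○○○
t=5: ○○○○●
○○●○○
○○○○○
○○○○○
●●○●○
○○○●○
●●○○●
t=6: ○●○●●
○○○○○
○○○○○
○○○○○
○○●○●
○○○●○
●○○●●

9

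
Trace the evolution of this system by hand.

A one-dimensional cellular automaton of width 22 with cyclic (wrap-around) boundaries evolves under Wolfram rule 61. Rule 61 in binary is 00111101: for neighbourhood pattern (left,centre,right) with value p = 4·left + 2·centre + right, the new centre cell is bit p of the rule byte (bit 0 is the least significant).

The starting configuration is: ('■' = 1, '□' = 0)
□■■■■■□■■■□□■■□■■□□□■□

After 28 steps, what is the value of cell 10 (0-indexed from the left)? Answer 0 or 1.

k=0  □■■■■■□■■■□□■■□■■□□□■□
k=1  □■□□□□■■□□■□■□■■□■■□■■
k=2  ■■■■■□■□■□■■■■■□■■□■■□
k=3  ■□□□□■■■■■■□□□□■■□■■□■
k=4  □■■■□■□□□□□■■■□■□■■□■■
k=5  ■■□□■■■■■■□■□□■■■■□■■□
k=6  ■□■□■□□□□□■■■□■□□□■■□■
k=7  □■■■■■■■■□■□□■■■■□■□■■
k=8  ■■□□□□□□□■■■□■□□□■■■■□
k=9  ■□■■■■■■□■□□■■■■□■□□□■
k=10  □■■□□□□□■■■□■□□□■■■■□■
k=11  ■■□■■■■□■□□■■■■□■□□□■■
k=12  □□■■□□□■■■□■□□□■■■■□■□
k=13  ■□■□■■□■□□■■■■□■□□□■■■
k=14  □■■■■□■■■□■□□□■■■■□■□□
k=15  □■□□□■■□□■■■■□■□□□■■■■
k=16  ■■■■□■□■□■□□□■■■■□■□□□
k=17  ■□□□■■■■■■■■□■□□□■■■■□
k=18  ■■■□■□□□□□□□■■■■□■□□□■
k=19  □□□■■■■■■■■□■□□□■■■■□■
k=20  ■■□■□□□□□□□■■■■□■□□□■■
k=21  □□■■■■■■■■□■□□□■■■■□■□
k=22  ■□■□□□□□□□■■■■□■□□□■■■
k=23  □■■■■■■■■□■□□□■■■■□■□□
k=24  □■□□□□□□□■■■■□■□□□■■■■
k=25  ■■■■■■■■□■□□□■■■■□■□□□
k=26  ■□□□□□□□■■■■□■□□□■■■■□
k=27  ■■■■■■■□■□□□■■■■□■□□□■
k=28  □□□□□□□■■■■□■□□□■■■■□■

1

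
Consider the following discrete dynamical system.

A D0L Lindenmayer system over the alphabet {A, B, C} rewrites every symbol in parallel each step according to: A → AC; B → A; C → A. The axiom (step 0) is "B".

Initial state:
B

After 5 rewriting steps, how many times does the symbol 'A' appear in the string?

5

k=0  B
k=1  A
k=2  AC
k=3  ACA
k=4  ACAAC
k=5  ACAACACA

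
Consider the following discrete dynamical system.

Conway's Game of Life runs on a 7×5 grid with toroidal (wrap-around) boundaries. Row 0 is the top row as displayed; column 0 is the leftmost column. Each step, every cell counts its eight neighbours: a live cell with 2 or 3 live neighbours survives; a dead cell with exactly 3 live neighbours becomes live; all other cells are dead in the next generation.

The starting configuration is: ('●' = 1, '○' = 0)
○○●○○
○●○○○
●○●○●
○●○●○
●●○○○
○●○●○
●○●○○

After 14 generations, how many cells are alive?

k=0  ○○●○○
○●○○○
●○●○●
○●○●○
●●○○○
○●○●○
●○●○○
k=1  ○○●○○
●●●●○
●○●●●
○○○●○
●●○○●
○○○○●
○○●●○
k=2  ○○○○●
●○○○○
●○○○○
○○○○○
●○○●●
○●●○●
○○●●○
k=3  ○○○●●
●○○○●
○○○○○
●○○○○
●●●●●
○●○○○
●●●○●
k=4  ○○●○○
●○○●●
●○○○●
●○●●○
○○●●●
○○○○○
○●●○●
k=5  ○○●○○
●●○●○
○○●○○
●○●○○
○●●○●
●●○○●
○●●●○
k=6  ●○○○●
○●○●○
●○●●●
●○●○○
○○●○●
○○○○●
○○○●●
k=7  ●○●○○
○●○○○
●○○○○
●○●○○
●●○○●
●○○○●
○○○●○
k=8  ○●●○○
●●○○○
●○○○○
○○○○○
○○○●○
○●○●○
●●○●○
k=9  ○○○○●
●○●○○
●●○○○
○○○○○
○○●○○
●●○●○
●○○●●
k=10  ○●○○○
●○○○●
●●○○○
○●○○○
○●●○○
●●○●○
○●●●○
k=11  ○●○●●
○○○○●
○●○○●
○○○○○
○○○○○
●○○●●
○○○●●
k=12  ○○●○○
○○●○●
●○○○○
○○○○○
○○○○●
●○○●○
○○○○○
k=13  ○○○●○
○●○●○
○○○○○
○○○○○
○○○○●
○○○○●
○○○○○
k=14  ○○●○○
○○●○○
○○○○○
○○○○○
○○○○○
○○○○○
○○○○○

2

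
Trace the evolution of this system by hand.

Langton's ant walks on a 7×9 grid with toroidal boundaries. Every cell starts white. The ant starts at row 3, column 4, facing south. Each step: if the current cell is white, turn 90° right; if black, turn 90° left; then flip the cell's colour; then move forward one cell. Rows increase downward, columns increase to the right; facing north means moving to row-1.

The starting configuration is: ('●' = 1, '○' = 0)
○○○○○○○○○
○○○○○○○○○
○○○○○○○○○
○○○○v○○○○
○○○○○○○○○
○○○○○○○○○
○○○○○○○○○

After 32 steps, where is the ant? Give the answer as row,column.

k=0  ○○○○○○○○○
○○○○○○○○○
○○○○○○○○○
○○○○v○○○○
○○○○○○○○○
○○○○○○○○○
○○○○○○○○○
k=1  ○○○○○○○○○
○○○○○○○○○
○○○○○○○○○
○○○<●○○○○
○○○○○○○○○
○○○○○○○○○
○○○○○○○○○
k=2  ○○○○○○○○○
○○○○○○○○○
○○○^○○○○○
○○○●●○○○○
○○○○○○○○○
○○○○○○○○○
○○○○○○○○○
k=3  ○○○○○○○○○
○○○○○○○○○
○○○●>○○○○
○○○●●○○○○
○○○○○○○○○
○○○○○○○○○
○○○○○○○○○
k=4  ○○○○○○○○○
○○○○○○○○○
○○○●●○○○○
○○○●v○○○○
○○○○○○○○○
○○○○○○○○○
○○○○○○○○○
k=5  ○○○○○○○○○
○○○○○○○○○
○○○●●○○○○
○○○●○>○○○
○○○○○○○○○
○○○○○○○○○
○○○○○○○○○
k=6  ○○○○○○○○○
○○○○○○○○○
○○○●●○○○○
○○○●○●○○○
○○○○○v○○○
○○○○○○○○○
○○○○○○○○○
k=7  ○○○○○○○○○
○○○○○○○○○
○○○●●○○○○
○○○●○●○○○
○○○○<●○○○
○○○○○○○○○
○○○○○○○○○
k=8  ○○○○○○○○○
○○○○○○○○○
○○○●●○○○○
○○○●^●○○○
○○○○●●○○○
○○○○○○○○○
○○○○○○○○○
k=9  ○○○○○○○○○
○○○○○○○○○
○○○●●○○○○
○○○●●>○○○
○○○○●●○○○
○○○○○○○○○
○○○○○○○○○
k=10  ○○○○○○○○○
○○○○○○○○○
○○○●●^○○○
○○○●●○○○○
○○○○●●○○○
○○○○○○○○○
○○○○○○○○○
k=11  ○○○○○○○○○
○○○○○○○○○
○○○●●●>○○
○○○●●○○○○
○○○○●●○○○
○○○○○○○○○
○○○○○○○○○
k=12  ○○○○○○○○○
○○○○○○○○○
○○○●●●●○○
○○○●●○v○○
○○○○●●○○○
○○○○○○○○○
○○○○○○○○○
k=13  ○○○○○○○○○
○○○○○○○○○
○○○●●●●○○
○○○●●<●○○
○○○○●●○○○
○○○○○○○○○
○○○○○○○○○
k=14  ○○○○○○○○○
○○○○○○○○○
○○○●●^●○○
○○○●●●●○○
○○○○●●○○○
○○○○○○○○○
○○○○○○○○○
k=15  ○○○○○○○○○
○○○○○○○○○
○○○●<○●○○
○○○●●●●○○
○○○○●●○○○
○○○○○○○○○
○○○○○○○○○
k=16  ○○○○○○○○○
○○○○○○○○○
○○○●○○●○○
○○○●v●●○○
○○○○●●○○○
○○○○○○○○○
○○○○○○○○○
k=17  ○○○○○○○○○
○○○○○○○○○
○○○●○○●○○
○○○●○>●○○
○○○○●●○○○
○○○○○○○○○
○○○○○○○○○
k=18  ○○○○○○○○○
○○○○○○○○○
○○○●○^●○○
○○○●○○●○○
○○○○●●○○○
○○○○○○○○○
○○○○○○○○○
k=19  ○○○○○○○○○
○○○○○○○○○
○○○●○●>○○
○○○●○○●○○
○○○○●●○○○
○○○○○○○○○
○○○○○○○○○
k=20  ○○○○○○○○○
○○○○○○^○○
○○○●○●○○○
○○○●○○●○○
○○○○●●○○○
○○○○○○○○○
○○○○○○○○○
k=21  ○○○○○○○○○
○○○○○○●>○
○○○●○●○○○
○○○●○○●○○
○○○○●●○○○
○○○○○○○○○
○○○○○○○○○
k=22  ○○○○○○○○○
○○○○○○●●○
○○○●○●○v○
○○○●○○●○○
○○○○●●○○○
○○○○○○○○○
○○○○○○○○○
k=23  ○○○○○○○○○
○○○○○○●●○
○○○●○●<●○
○○○●○○●○○
○○○○●●○○○
○○○○○○○○○
○○○○○○○○○
k=24  ○○○○○○○○○
○○○○○○^●○
○○○●○●●●○
○○○●○○●○○
○○○○●●○○○
○○○○○○○○○
○○○○○○○○○
k=25  ○○○○○○○○○
○○○○○<○●○
○○○●○●●●○
○○○●○○●○○
○○○○●●○○○
○○○○○○○○○
○○○○○○○○○
k=26  ○○○○○^○○○
○○○○○●○●○
○○○●○●●●○
○○○●○○●○○
○○○○●●○○○
○○○○○○○○○
○○○○○○○○○
k=27  ○○○○○●>○○
○○○○○●○●○
○○○●○●●●○
○○○●○○●○○
○○○○●●○○○
○○○○○○○○○
○○○○○○○○○
k=28  ○○○○○●●○○
○○○○○●v●○
○○○●○●●●○
○○○●○○●○○
○○○○●●○○○
○○○○○○○○○
○○○○○○○○○
k=29  ○○○○○●●○○
○○○○○<●●○
○○○●○●●●○
○○○●○○●○○
○○○○●●○○○
○○○○○○○○○
○○○○○○○○○
k=30  ○○○○○●●○○
○○○○○○●●○
○○○●○v●●○
○○○●○○●○○
○○○○●●○○○
○○○○○○○○○
○○○○○○○○○
k=31  ○○○○○●●○○
○○○○○○●●○
○○○●○○>●○
○○○●○○●○○
○○○○●●○○○
○○○○○○○○○
○○○○○○○○○
k=32  ○○○○○●●○○
○○○○○○^●○
○○○●○○○●○
○○○●○○●○○
○○○○●●○○○
○○○○○○○○○
○○○○○○○○○

1,6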